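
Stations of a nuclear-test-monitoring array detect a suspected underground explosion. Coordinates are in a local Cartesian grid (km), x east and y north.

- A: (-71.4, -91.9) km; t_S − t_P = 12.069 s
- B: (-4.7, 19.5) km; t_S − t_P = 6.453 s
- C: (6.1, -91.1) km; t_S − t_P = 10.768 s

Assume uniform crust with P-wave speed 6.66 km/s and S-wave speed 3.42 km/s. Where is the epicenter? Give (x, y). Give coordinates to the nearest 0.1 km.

Distance from S−P lag: d = Δt · v_P v_S / (v_P − v_S) = Δt · (6.66·3.42)/(6.66−3.42) ≈ 7.0300·Δt.
So d_A = 84.85, d_B = 45.36, d_C = 75.70 km.
Circle about each station: (x + 71.4)² + (y + 91.9)² = 84.85²; (x + 4.7)² + (y − 19.5)² = 45.36²; (x − 6.1)² + (y + 91.1)² = 75.70².
Subtracting pairs of circle equations eliminates x²+y² and gives linear equations (the radical axes):
133.4 x + 222.8 y = -7999.24
155.0 x + 1.6 y = -3738.12
Solving the 2×2 system: x ≈ -23.9, y ≈ -21.6 km.

(-23.9, -21.6)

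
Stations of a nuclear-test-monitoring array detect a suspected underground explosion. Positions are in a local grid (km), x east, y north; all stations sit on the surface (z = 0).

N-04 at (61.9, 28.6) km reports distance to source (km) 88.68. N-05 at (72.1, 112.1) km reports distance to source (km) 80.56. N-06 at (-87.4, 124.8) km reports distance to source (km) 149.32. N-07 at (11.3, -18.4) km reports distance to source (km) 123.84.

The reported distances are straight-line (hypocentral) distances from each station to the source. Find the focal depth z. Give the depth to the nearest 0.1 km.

depth ≈ 67.0 km

Each station gives a sphere (x−x_i)² + (y−y_i)² + z² = d_i² (stations at z=0).
Subtracting the N-04 sphere from N-05 and N-06: z² cancels, leaving linear equations in x and y:
20.4 x + 167.0 y = 14489.48
-298.6 x + 192.4 y = 4131.91
Solving: x ≈ 38.998, y ≈ 82.000 km (keep extra digits for the depth step; rounded: 39.0, 82.0).
Then from the N-04 sphere: z² = 88.68² − (x − 61.9)² − (y − 28.6)² with x = 38.998, y = 82.000, so z ≈ 66.993 ≈ 67.0 km.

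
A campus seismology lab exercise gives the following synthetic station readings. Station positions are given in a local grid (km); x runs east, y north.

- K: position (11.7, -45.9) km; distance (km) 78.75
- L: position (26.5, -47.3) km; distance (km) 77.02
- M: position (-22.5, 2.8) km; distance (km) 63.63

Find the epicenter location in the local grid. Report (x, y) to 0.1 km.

Circle about each station: (x − 11.7)² + (y + 45.9)² = 78.75²; (x − 26.5)² + (y + 47.3)² = 77.02²; (x + 22.5)² + (y − 2.8)² = 63.63².
Subtracting the K equation from the L and M equations removes the quadratic terms:
29.6 x − 2.8 y = 965.32
-68.4 x + 97.4 y = 423.18
Solving the 2×2 system: x ≈ 35.4, y ≈ 29.2 km.

(35.4, 29.2)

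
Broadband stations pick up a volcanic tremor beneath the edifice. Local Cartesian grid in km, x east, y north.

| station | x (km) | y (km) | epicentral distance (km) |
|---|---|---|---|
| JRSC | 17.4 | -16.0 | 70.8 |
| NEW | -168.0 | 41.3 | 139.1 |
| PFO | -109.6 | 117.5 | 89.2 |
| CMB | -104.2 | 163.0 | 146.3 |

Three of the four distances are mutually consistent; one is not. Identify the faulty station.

Solve using three stations at a time. Using JRSC, NEW, CMB (subtract circle equations pairwise → linear system) gives (x, y) ≈ (-28.9, 37.5).
Distances from that point to each station vs reported:
  JRSC: calculated 70.8 vs reported 70.8 → residual 0.0 km
  NEW: calculated 139.1 vs reported 139.1 → residual 0.0 km
  PFO: calculated 113.6 vs reported 89.2 → residual 24.4 km
  CMB: calculated 146.3 vs reported 146.3 → residual 0.0 km
JRSC, NEW, CMB are mutually consistent (residuals ≈ 0); PFO is off by 24.4 km.

PFO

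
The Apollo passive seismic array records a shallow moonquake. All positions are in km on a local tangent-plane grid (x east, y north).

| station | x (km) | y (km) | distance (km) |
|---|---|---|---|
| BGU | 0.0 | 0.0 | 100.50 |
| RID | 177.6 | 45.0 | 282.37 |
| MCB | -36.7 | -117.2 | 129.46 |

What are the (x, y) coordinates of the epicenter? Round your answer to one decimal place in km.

Circle about each station: x² + y² = 100.50²; (x − 177.6)² + (y − 45.0)² = 282.37²; (x + 36.7)² + (y + 117.2)² = 129.46².
Subtracting the BGU equation from the RID and MCB equations removes the quadratic terms:
355.2 x + 90.0 y = -36065.81
-73.4 x − 234.4 y = 8423.09
Solving the 2×2 system: x ≈ -100.4, y ≈ -4.5 km.

x ≈ -100.4 km, y ≈ -4.5 km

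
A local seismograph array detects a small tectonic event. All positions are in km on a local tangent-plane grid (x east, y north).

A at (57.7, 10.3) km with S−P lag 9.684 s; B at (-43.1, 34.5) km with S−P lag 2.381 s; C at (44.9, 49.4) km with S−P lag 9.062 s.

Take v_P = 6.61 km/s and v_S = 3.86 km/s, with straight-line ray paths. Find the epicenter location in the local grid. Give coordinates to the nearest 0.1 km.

Distance from S−P lag: d = Δt · v_P v_S / (v_P − v_S) = Δt · (6.61·3.86)/(6.61−3.86) ≈ 9.2780·Δt.
So d_A = 89.85, d_B = 22.09, d_C = 84.08 km.
Circle about each station: (x − 57.7)² + (y − 10.3)² = 89.85²; (x + 43.1)² + (y − 34.5)² = 22.09²; (x − 44.9)² + (y − 49.4)² = 84.08².
Subtracting the A equation from the B and C equations removes the quadratic terms:
-201.6 x + 48.4 y = 7197.53
-25.6 x + 78.2 y = 2024.57
Solving the 2×2 system: x ≈ -32.0, y ≈ 15.4 km.

(-32.0, 15.4)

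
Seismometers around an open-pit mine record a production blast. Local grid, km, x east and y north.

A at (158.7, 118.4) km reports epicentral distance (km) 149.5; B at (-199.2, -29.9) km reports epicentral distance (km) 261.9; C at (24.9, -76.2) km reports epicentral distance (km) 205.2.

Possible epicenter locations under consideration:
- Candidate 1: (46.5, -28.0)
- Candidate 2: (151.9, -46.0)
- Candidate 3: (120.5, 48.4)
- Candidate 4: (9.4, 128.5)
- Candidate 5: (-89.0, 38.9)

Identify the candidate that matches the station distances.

For each candidate, compare |candidate − station| to the reported distance:
Candidate 1: residuals A 34.9, B 16.2, C 152.4 → max 152.4 km
Candidate 2: residuals A 15.0, B 89.6, C 74.7 → max 89.6 km
Candidate 3: residuals A 69.8, B 67.2, C 48.2 → max 69.8 km
Candidate 4: residuals A 0.1, B 0.0, C 0.1 → max 0.1 km
Candidate 5: residuals A 110.6, B 132.0, C 43.3 → max 132.0 km
Only Candidate 4 has all residuals ≈ 0.

Candidate 4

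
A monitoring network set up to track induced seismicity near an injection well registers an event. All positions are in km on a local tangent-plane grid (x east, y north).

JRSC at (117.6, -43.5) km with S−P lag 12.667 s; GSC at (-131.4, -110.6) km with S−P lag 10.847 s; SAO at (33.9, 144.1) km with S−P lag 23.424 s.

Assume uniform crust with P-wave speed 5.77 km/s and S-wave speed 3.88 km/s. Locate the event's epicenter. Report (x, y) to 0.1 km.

Distance from S−P lag: d = Δt · v_P v_S / (v_P − v_S) = Δt · (5.77·3.88)/(5.77−3.88) ≈ 11.8453·Δt.
So d_JRSC = 150.04, d_GSC = 128.49, d_SAO = 277.46 km.
Circle about each station: (x − 117.6)² + (y + 43.5)² = 150.04²; (x + 131.4)² + (y + 110.6)² = 128.49²; (x − 33.9)² + (y − 144.1)² = 277.46².
Subtracting pairs of circle equations eliminates x²+y² and gives linear equations (the radical axes):
-498.0 x − 134.2 y = 19778.63
-167.4 x + 375.2 y = -48280.04
Solving the 2×2 system: x ≈ -4.5, y ≈ -130.7 km.

x ≈ -4.5 km, y ≈ -130.7 km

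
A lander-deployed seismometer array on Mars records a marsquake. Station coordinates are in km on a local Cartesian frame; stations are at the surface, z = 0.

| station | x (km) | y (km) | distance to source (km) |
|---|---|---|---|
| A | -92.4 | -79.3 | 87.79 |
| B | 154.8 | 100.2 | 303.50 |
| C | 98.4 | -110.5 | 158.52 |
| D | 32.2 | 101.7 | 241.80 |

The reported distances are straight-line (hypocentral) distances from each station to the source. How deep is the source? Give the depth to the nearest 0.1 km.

z ≈ 64.1 km

Each station gives a sphere (x−x_i)² + (y−y_i)² + z² = d_i² (stations at z=0).
Subtracting the A sphere from B and C: z² cancels, leaving linear equations in x and y:
494.4 x + 359.0 y = -65228.34
381.6 x − 62.4 y = -10354.95
Solving: x ≈ -46.398, y ≈ -117.797 km (keep extra digits for the depth step; rounded: -46.4, -117.8).
Then from the A sphere: z² = 87.79² − (x + 92.4)² − (y + 79.3)² with x = -46.398, y = -117.797, so z ≈ 64.101 ≈ 64.1 km.
Check against D (with the unrounded solution): distance 241.80 ≈ 241.80 km. ✓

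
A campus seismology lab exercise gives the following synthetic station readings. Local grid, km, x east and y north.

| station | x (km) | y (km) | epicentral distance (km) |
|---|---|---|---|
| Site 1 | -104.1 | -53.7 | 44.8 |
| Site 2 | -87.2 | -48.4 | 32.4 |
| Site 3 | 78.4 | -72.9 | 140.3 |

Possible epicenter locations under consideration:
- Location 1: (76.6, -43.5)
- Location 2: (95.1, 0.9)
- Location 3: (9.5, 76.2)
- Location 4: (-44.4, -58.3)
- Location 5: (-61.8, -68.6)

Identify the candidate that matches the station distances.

For each candidate, compare |candidate − station| to the reported distance:
Location 1: residuals Site 1 136.2, Site 2 131.5, Site 3 110.8 → max 136.2 km
Location 2: residuals Site 1 161.7, Site 2 156.4, Site 3 64.6 → max 161.7 km
Location 3: residuals Site 1 127.8, Site 2 125.3, Site 3 23.9 → max 127.8 km
Location 4: residuals Site 1 15.1, Site 2 11.5, Site 3 16.6 → max 16.6 km
Location 5: residuals Site 1 0.0, Site 2 0.1, Site 3 0.0 → max 0.1 km
Only Location 5 has all residuals ≈ 0.

Location 5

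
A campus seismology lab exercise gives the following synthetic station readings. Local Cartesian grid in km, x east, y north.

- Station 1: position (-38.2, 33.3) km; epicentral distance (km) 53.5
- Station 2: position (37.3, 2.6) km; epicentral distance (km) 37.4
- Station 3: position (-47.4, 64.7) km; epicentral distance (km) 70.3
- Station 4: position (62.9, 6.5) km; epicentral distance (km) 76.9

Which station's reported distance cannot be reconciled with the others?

Station 4

Solve using three stations at a time. Using Station 1, Station 2, Station 3 (subtract circle equations pairwise → linear system) gives (x, y) ≈ (15.3, 32.9).
Distances from that point to each station vs reported:
  Station 1: calculated 53.5 vs reported 53.5 → residual 0.0 km
  Station 2: calculated 37.4 vs reported 37.4 → residual 0.0 km
  Station 3: calculated 70.3 vs reported 70.3 → residual 0.0 km
  Station 4: calculated 54.4 vs reported 76.9 → residual 22.5 km
Station 1, Station 2, Station 3 are mutually consistent (residuals ≈ 0); Station 4 is off by 22.5 km.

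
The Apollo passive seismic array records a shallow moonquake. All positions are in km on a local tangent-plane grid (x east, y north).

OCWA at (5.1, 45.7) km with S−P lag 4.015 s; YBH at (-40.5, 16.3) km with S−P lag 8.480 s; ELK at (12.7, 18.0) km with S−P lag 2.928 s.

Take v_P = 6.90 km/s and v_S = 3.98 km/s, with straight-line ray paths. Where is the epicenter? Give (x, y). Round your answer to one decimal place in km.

Distance from S−P lag: d = Δt · v_P v_S / (v_P − v_S) = Δt · (6.90·3.98)/(6.90−3.98) ≈ 9.4048·Δt.
So d_OCWA = 37.76, d_YBH = 79.75, d_ELK = 27.54 km.
Circle about each station: (x − 5.1)² + (y − 45.7)² = 37.76²; (x + 40.5)² + (y − 16.3)² = 79.75²; (x − 12.7)² + (y − 18.0)² = 27.54².
Subtracting the OCWA equation from the YBH and ELK equations removes the quadratic terms:
-91.2 x − 58.8 y = -5142.80
15.2 x − 55.4 y = -961.84
Solving the 2×2 system: x ≈ 38.4, y ≈ 27.9 km.

x ≈ 38.4 km, y ≈ 27.9 km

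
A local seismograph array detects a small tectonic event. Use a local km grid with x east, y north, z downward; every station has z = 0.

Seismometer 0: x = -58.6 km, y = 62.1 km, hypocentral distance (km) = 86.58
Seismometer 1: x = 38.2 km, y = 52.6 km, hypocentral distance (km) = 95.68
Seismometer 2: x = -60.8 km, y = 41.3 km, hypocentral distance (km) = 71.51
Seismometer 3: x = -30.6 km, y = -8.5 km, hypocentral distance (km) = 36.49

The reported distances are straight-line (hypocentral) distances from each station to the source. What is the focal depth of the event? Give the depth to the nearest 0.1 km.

Each station gives a sphere (x−x_i)² + (y−y_i)² + z² = d_i² (stations at z=0).
Subtracting the Seismometer 0 sphere from Seismometer 1 and Seismometer 2: z² cancels, leaving linear equations in x and y:
193.6 x − 19.0 y = -4722.94
-4.4 x − 41.6 y = 494.38
Solving: x ≈ -25.299, y ≈ -9.208 km (keep extra digits for the depth step; rounded: -25.3, -9.2).
Then from the Seismometer 0 sphere: z² = 86.58² − (x + 58.6)² − (y − 62.1)² with x = -25.299, y = -9.208, so z ≈ 36.088 ≈ 36.1 km.
Check against Seismometer 3 (with the unrounded solution): distance 36.48 ≈ 36.49 km. ✓

depth ≈ 36.1 km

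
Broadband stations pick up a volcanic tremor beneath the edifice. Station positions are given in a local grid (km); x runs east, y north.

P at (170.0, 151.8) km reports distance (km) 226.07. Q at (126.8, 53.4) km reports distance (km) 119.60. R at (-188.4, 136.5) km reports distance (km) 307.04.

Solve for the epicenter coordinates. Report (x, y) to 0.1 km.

Circle about each station: (x − 170.0)² + (y − 151.8)² = 226.07²; (x − 126.8)² + (y − 53.4)² = 119.60²; (x + 188.4)² + (y − 136.5)² = 307.04².
Subtracting the P equation from the Q and R equations removes the quadratic terms:
-86.4 x − 196.8 y = 3790.04
-716.8 x − 30.6 y = -40982.35
Solving the 2×2 system: x ≈ 59.1, y ≈ -45.2 km.

(59.1, -45.2)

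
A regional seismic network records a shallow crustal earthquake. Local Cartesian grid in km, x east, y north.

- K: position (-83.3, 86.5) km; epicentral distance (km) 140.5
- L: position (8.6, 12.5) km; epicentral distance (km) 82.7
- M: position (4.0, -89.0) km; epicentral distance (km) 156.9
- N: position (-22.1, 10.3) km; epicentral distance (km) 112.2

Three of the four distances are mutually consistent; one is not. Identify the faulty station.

K

Solve using three stations at a time. Using L, M, N (subtract circle equations pairwise → linear system) gives (x, y) ≈ (84.4, 45.8).
Distances from that point to each station vs reported:
  K: calculated 172.6 vs reported 140.5 → residual 32.1 km
  L: calculated 82.8 vs reported 82.7 → residual 0.1 km
  M: calculated 157.0 vs reported 156.9 → residual 0.1 km
  N: calculated 112.3 vs reported 112.2 → residual 0.1 km
L, M, N are mutually consistent (residuals ≈ 0); K is off by 32.1 km.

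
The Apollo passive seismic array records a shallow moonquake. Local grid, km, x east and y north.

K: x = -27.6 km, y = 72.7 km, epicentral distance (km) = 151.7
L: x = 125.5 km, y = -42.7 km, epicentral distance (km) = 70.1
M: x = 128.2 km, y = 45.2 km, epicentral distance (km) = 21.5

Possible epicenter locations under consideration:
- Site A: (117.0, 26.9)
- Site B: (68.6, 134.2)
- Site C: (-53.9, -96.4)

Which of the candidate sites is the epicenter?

Site A

For each candidate, compare |candidate − station| to the reported distance:
Site A: residuals K 0.0, L 0.0, M 0.0 → max 0.0 km
Site B: residuals K 37.5, L 115.7, M 85.6 → max 115.7 km
Site C: residuals K 19.4, L 117.2, M 209.2 → max 209.2 km
Only Site A has all residuals ≈ 0.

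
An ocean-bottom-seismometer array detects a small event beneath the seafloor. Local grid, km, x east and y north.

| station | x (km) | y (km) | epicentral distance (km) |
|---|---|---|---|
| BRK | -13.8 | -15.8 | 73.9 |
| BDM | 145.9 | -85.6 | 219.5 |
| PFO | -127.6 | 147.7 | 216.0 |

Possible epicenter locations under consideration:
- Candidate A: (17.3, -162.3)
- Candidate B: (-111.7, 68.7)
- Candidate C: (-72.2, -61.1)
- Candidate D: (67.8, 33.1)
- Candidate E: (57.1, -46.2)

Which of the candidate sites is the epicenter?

For each candidate, compare |candidate − station| to the reported distance:
Candidate A: residuals BRK 75.9, BDM 69.8, PFO 126.2 → max 126.2 km
Candidate B: residuals BRK 55.4, BDM 80.8, PFO 135.4 → max 135.4 km
Candidate C: residuals BRK 0.0, BDM 0.0, PFO 0.0 → max 0.0 km
Candidate D: residuals BRK 21.2, BDM 77.4, PFO 10.5 → max 77.4 km
Candidate E: residuals BRK 3.2, BDM 122.4, PFO 51.8 → max 122.4 km
Only Candidate C has all residuals ≈ 0.

Candidate C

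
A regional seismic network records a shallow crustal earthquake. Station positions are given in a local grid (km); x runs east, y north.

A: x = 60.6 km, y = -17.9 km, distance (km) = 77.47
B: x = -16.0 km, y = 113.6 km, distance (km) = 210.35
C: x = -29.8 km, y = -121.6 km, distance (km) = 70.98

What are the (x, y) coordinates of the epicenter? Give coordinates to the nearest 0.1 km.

Circle about each station: (x − 60.6)² + (y + 17.9)² = 77.47²; (x + 16.0)² + (y − 113.6)² = 210.35²; (x + 29.8)² + (y + 121.6)² = 70.98².
Subtracting the A equation from the B and C equations removes the quadratic terms:
-153.2 x + 263.0 y = -29077.33
-180.8 x − 207.4 y = 12645.27
Solving the 2×2 system: x ≈ 34.1, y ≈ -90.7 km.

(34.1, -90.7)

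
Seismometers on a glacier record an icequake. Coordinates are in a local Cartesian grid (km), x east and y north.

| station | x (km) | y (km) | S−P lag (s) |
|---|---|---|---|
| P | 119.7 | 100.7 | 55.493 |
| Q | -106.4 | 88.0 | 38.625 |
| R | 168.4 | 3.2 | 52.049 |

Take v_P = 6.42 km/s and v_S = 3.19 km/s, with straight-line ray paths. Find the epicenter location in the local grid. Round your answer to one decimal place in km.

(-120.4, -156.5)

Distance from S−P lag: d = Δt · v_P v_S / (v_P − v_S) = Δt · (6.42·3.19)/(6.42−3.19) ≈ 6.3405·Δt.
So d_P = 351.85, d_Q = 244.90, d_R = 330.02 km.
Circle about each station: (x − 119.7)² + (y − 100.7)² = 351.85²; (x + 106.4)² + (y − 88.0)² = 244.90²; (x − 168.4)² + (y − 3.2)² = 330.02².
Subtracting the P equation from the Q and R equations removes the quadratic terms:
-452.2 x − 25.4 y = 58418.79
97.4 x − 195.0 y = 18785.44
Solving the 2×2 system: x ≈ -120.4, y ≈ -156.5 km.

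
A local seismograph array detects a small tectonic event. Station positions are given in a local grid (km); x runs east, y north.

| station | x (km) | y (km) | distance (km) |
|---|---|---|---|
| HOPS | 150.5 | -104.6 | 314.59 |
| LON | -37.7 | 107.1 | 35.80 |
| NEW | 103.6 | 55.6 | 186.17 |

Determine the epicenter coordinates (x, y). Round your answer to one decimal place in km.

Circle about each station: (x − 150.5)² + (y + 104.6)² = 314.59²; (x + 37.7)² + (y − 107.1)² = 35.80²; (x − 103.6)² + (y − 55.6)² = 186.17².
Subtracting pairs of circle equations eliminates x²+y² and gives linear equations (the radical axes):
-376.4 x + 423.4 y = 76985.52
-93.8 x + 320.4 y = 44540.51
Solving the 2×2 system: x ≈ -71.8, y ≈ 118.0 km.
Check against HOPS (with the unrounded x, y): √((x − 150.5)²+(y + 104.6)²) = 314.59 ≈ 314.59 km. ✓

x ≈ -71.8 km, y ≈ 118.0 km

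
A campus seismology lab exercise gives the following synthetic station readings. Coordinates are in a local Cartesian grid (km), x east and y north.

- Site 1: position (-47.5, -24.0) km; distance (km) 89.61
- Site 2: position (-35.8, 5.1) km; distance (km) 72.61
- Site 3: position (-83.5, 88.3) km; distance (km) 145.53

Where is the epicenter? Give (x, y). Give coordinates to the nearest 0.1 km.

(36.8, 6.4)

Circle about each station: (x + 47.5)² + (y + 24.0)² = 89.61²; (x + 35.8)² + (y − 5.1)² = 72.61²; (x + 83.5)² + (y − 88.3)² = 145.53².
Subtracting the Site 1 equation from the Site 2 and Site 3 equations removes the quadratic terms:
23.4 x + 58.2 y = 1233.14
-72.0 x + 224.6 y = -1212.14
Solving the 2×2 system: x ≈ 36.8, y ≈ 6.4 km.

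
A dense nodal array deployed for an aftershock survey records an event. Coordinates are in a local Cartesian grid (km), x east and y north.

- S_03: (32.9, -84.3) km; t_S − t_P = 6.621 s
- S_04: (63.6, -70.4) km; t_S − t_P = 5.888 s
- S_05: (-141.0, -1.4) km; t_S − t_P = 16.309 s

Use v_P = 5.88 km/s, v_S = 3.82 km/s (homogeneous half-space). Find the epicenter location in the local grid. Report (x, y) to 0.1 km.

(36.5, -12.2)

Distance from S−P lag: d = Δt · v_P v_S / (v_P − v_S) = Δt · (5.88·3.82)/(5.88−3.82) ≈ 10.9037·Δt.
So d_S_03 = 72.19, d_S_04 = 64.20, d_S_05 = 177.83 km.
Circle about each station: (x − 32.9)² + (y + 84.3)² = 72.19²; (x − 63.6)² + (y + 70.4)² = 64.20²; (x + 141.0)² + (y + 1.4)² = 177.83².
Subtracting pairs of circle equations eliminates x²+y² and gives linear equations (the radical axes):
61.4 x + 27.8 y = 1901.98
-347.8 x + 165.8 y = -14718.05
Solving the 2×2 system: x ≈ 36.5, y ≈ -12.2 km.
Check against S_03 (with the unrounded x, y): √((x − 32.9)²+(y + 84.3)²) = 72.19 ≈ 72.19 km. ✓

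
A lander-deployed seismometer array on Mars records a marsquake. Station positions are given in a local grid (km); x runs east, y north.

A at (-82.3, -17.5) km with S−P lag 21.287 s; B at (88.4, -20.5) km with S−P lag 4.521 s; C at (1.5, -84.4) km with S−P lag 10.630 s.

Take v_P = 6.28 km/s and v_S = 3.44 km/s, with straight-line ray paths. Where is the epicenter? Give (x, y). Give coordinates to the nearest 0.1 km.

Distance from S−P lag: d = Δt · v_P v_S / (v_P − v_S) = Δt · (6.28·3.44)/(6.28−3.44) ≈ 7.6068·Δt.
So d_A = 161.93, d_B = 34.39, d_C = 80.86 km.
Circle about each station: (x + 82.3)² + (y + 17.5)² = 161.93²; (x − 88.4)² + (y + 20.5)² = 34.39²; (x − 1.5)² + (y + 84.4)² = 80.86².
Subtracting the A equation from the B and C equations removes the quadratic terms:
341.4 x − 6.0 y = 26193.92
167.6 x − 133.8 y = 19729.06
Solving the 2×2 system: x ≈ 75.8, y ≈ -52.5 km.
Check against A (with the unrounded x, y): √((x + 82.3)²+(y + 17.5)²) = 161.93 ≈ 161.93 km. ✓

(75.8, -52.5)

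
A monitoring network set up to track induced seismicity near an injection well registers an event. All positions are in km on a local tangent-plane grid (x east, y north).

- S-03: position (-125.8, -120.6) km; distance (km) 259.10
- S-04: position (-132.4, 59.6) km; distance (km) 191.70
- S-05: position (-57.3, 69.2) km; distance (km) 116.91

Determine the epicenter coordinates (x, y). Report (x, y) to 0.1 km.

Circle about each station: (x + 125.8)² + (y + 120.6)² = 259.10²; (x + 132.4)² + (y − 59.6)² = 191.70²; (x + 57.3)² + (y − 69.2)² = 116.91².
Subtracting the S-03 equation from the S-04 and S-05 equations removes the quadratic terms:
-13.2 x + 360.4 y = 21095.84
137.0 x + 379.6 y = 31166.79
Solving the 2×2 system: x ≈ 59.3, y ≈ 60.7 km.

x ≈ 59.3 km, y ≈ 60.7 km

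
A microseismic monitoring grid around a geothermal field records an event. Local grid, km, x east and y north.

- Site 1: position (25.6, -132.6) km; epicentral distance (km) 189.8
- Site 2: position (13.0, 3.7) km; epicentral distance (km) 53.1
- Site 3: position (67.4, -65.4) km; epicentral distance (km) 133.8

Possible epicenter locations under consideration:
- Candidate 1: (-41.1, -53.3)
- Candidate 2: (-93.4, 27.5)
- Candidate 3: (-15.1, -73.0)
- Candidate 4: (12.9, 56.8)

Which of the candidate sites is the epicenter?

For each candidate, compare |candidate − station| to the reported distance:
Candidate 1: residuals Site 1 86.2, Site 2 25.5, Site 3 24.6 → max 86.2 km
Candidate 2: residuals Site 1 9.7, Site 2 55.9, Site 3 51.9 → max 55.9 km
Candidate 3: residuals Site 1 117.6, Site 2 28.6, Site 3 51.0 → max 117.6 km
Candidate 4: residuals Site 1 0.0, Site 2 0.0, Site 3 0.0 → max 0.0 km
Only Candidate 4 has all residuals ≈ 0.

Candidate 4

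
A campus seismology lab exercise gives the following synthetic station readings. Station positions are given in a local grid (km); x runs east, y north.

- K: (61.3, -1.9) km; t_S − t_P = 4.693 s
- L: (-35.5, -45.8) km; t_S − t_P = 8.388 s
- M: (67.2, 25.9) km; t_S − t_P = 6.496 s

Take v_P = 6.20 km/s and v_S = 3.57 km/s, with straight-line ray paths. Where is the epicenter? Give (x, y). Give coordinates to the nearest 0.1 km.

(21.9, -4.7)

Distance from S−P lag: d = Δt · v_P v_S / (v_P − v_S) = Δt · (6.20·3.57)/(6.20−3.57) ≈ 8.4160·Δt.
So d_K = 39.50, d_L = 70.59, d_M = 54.67 km.
Circle about each station: (x − 61.3)² + (y + 1.9)² = 39.50²; (x + 35.5)² + (y + 45.8)² = 70.59²; (x − 67.2)² + (y − 25.9)² = 54.67².
Subtracting the K equation from the L and M equations removes the quadratic terms:
-193.6 x − 87.8 y = -3826.11
11.8 x + 55.6 y = -3.21
Solving the 2×2 system: x ≈ 21.9, y ≈ -4.7 km.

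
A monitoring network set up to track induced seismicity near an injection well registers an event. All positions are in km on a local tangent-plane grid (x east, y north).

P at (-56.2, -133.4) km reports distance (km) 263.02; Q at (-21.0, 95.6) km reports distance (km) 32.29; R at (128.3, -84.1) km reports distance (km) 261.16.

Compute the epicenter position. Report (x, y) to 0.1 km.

(-24.5, 127.7)

Circle about each station: (x + 56.2)² + (y + 133.4)² = 263.02²; (x + 21.0)² + (y − 95.6)² = 32.29²; (x − 128.3)² + (y + 84.1)² = 261.16².
Subtracting the P equation from the Q and R equations removes the quadratic terms:
70.4 x + 458.0 y = 56763.24
369.0 x + 98.6 y = 3554.67
Solving the 2×2 system: x ≈ -24.5, y ≈ 127.7 km.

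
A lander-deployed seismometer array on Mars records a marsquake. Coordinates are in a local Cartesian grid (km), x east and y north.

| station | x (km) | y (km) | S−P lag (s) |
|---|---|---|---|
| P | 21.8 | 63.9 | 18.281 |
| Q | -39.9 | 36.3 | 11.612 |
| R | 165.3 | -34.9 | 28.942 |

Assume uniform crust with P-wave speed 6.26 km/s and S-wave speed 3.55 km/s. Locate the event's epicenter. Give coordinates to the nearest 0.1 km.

(-71.3, -53.6)

Distance from S−P lag: d = Δt · v_P v_S / (v_P − v_S) = Δt · (6.26·3.55)/(6.26−3.55) ≈ 8.2004·Δt.
So d_P = 149.91, d_Q = 95.22, d_R = 237.34 km.
Circle about each station: (x − 21.8)² + (y − 63.9)² = 149.91²; (x + 39.9)² + (y − 36.3)² = 95.22²; (x − 165.3)² + (y + 34.9)² = 237.34².
Subtracting pairs of circle equations eliminates x²+y² and gives linear equations (the radical axes):
-123.4 x − 55.2 y = 11757.41
287.0 x − 197.6 y = -9873.62
Solving the 2×2 system: x ≈ -71.3, y ≈ -53.6 km.
Check against P (with the unrounded x, y): √((x − 21.8)²+(y − 63.9)²) = 149.91 ≈ 149.91 km. ✓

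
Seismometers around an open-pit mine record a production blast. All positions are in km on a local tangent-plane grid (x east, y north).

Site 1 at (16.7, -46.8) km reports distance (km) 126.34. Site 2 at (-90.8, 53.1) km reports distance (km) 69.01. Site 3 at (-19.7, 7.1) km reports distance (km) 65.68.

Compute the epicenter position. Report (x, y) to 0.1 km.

Circle about each station: (x − 16.7)² + (y + 46.8)² = 126.34²; (x + 90.8)² + (y − 53.1)² = 69.01²; (x + 19.7)² + (y − 7.1)² = 65.68².
Subtracting the Site 1 equation from the Site 2 and Site 3 equations removes the quadratic terms:
-215.0 x + 199.8 y = 19794.54
-72.8 x + 107.8 y = 9617.30
Solving the 2×2 system: x ≈ -24.6, y ≈ 72.6 km.
Check against Site 1 (with the unrounded x, y): √((x − 16.7)²+(y + 46.8)²) = 126.34 ≈ 126.34 km. ✓

-24.6 km east, 72.6 km north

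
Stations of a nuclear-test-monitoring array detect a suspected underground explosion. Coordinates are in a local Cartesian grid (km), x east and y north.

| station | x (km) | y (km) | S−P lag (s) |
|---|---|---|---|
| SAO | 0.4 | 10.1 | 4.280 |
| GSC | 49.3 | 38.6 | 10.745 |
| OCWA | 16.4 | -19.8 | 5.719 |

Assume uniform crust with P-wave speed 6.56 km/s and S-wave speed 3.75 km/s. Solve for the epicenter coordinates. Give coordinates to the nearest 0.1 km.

Distance from S−P lag: d = Δt · v_P v_S / (v_P − v_S) = Δt · (6.56·3.75)/(6.56−3.75) ≈ 8.7544·Δt.
So d_SAO = 37.47, d_GSC = 94.07, d_OCWA = 50.07 km.
Circle about each station: (x − 0.4)² + (y − 10.1)² = 37.47²; (x − 49.3)² + (y − 38.6)² = 94.07²; (x − 16.4)² + (y + 19.8)² = 50.07².
Subtracting pairs of circle equations eliminates x²+y² and gives linear equations (the radical axes):
97.8 x + 57.0 y = -3626.88
32.0 x − 59.8 y = -544.17
Solving the 2×2 system: x ≈ -32.3, y ≈ -8.2 km.

(-32.3, -8.2)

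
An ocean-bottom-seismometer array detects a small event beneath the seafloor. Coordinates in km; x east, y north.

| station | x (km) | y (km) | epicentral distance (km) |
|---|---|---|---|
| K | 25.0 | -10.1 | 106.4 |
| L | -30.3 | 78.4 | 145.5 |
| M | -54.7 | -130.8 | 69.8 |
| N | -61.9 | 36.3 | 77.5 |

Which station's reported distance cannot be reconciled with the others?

N

Solve using three stations at a time. Using K, L, M (subtract circle equations pairwise → linear system) gives (x, y) ≈ (-67.8, -62.2).
Distances from that point to each station vs reported:
  K: calculated 106.4 vs reported 106.4 → residual 0.0 km
  L: calculated 145.5 vs reported 145.5 → residual 0.0 km
  M: calculated 69.8 vs reported 69.8 → residual 0.0 km
  N: calculated 98.7 vs reported 77.5 → residual 21.2 km
K, L, M are mutually consistent (residuals ≈ 0); N is off by 21.2 km.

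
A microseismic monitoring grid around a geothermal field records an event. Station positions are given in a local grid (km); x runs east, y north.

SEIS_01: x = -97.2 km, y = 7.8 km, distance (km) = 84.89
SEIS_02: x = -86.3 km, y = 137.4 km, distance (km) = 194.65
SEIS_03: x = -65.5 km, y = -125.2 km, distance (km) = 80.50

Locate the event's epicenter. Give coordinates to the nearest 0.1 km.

Circle about each station: (x + 97.2)² + (y − 7.8)² = 84.89²; (x + 86.3)² + (y − 137.4)² = 194.65²; (x + 65.5)² + (y + 125.2)² = 80.50².
Subtracting the SEIS_01 equation from the SEIS_02 and SEIS_03 equations removes the quadratic terms:
21.8 x + 259.2 y = -13864.54
63.4 x − 266.0 y = 11182.67
Solving the 2×2 system: x ≈ -35.5, y ≈ -50.5 km.

x ≈ -35.5 km, y ≈ -50.5 km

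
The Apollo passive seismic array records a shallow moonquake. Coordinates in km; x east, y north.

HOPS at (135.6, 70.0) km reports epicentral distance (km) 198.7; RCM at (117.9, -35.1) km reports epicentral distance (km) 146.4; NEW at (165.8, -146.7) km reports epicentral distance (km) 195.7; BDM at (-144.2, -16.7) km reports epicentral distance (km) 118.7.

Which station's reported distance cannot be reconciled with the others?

NEW

Solve using three stations at a time. Using HOPS, RCM, BDM (subtract circle equations pairwise → linear system) gives (x, y) ≈ (-28.3, -42.3).
Distances from that point to each station vs reported:
  HOPS: calculated 198.7 vs reported 198.7 → residual 0.0 km
  RCM: calculated 146.4 vs reported 146.4 → residual 0.0 km
  NEW: calculated 220.4 vs reported 195.7 → residual 24.7 km
  BDM: calculated 118.7 vs reported 118.7 → residual 0.0 km
HOPS, RCM, BDM are mutually consistent (residuals ≈ 0); NEW is off by 24.7 km.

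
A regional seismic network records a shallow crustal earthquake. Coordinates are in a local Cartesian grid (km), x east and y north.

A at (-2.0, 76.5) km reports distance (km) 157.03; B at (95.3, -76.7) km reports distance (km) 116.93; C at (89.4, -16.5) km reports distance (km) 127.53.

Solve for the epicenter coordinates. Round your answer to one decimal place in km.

-21.6 km east, -79.3 km north

Circle about each station: (x + 2.0)² + (y − 76.5)² = 157.03²; (x − 95.3)² + (y + 76.7)² = 116.93²; (x − 89.4)² + (y + 16.5)² = 127.53².
Subtracting pairs of circle equations eliminates x²+y² and gives linear equations (the radical axes):
194.6 x − 306.4 y = 20094.53
182.8 x − 186.0 y = 10802.88
Solving the 2×2 system: x ≈ -21.6, y ≈ -79.3 km.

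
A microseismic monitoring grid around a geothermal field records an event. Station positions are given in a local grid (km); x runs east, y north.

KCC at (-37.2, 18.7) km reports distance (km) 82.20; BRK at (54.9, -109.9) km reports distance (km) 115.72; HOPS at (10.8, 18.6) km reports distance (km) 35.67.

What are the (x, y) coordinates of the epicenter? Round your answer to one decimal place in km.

Circle about each station: (x + 37.2)² + (y − 18.7)² = 82.20²; (x − 54.9)² + (y + 109.9)² = 115.72²; (x − 10.8)² + (y − 18.6)² = 35.67².
Subtracting the KCC equation from the BRK and HOPS equations removes the quadratic terms:
184.2 x − 257.2 y = 6724.21
96.0 x − 0.2 y = 4213.56
Solving the 2×2 system: x ≈ 43.9, y ≈ 5.3 km.

(43.9, 5.3)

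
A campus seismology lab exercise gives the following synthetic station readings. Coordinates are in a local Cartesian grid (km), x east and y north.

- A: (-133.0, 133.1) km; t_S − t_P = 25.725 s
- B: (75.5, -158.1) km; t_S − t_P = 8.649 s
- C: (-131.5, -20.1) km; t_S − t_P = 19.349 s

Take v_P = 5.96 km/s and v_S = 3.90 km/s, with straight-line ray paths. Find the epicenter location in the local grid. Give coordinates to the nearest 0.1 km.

Distance from S−P lag: d = Δt · v_P v_S / (v_P − v_S) = Δt · (5.96·3.90)/(5.96−3.90) ≈ 11.2835·Δt.
So d_A = 290.27, d_B = 97.59, d_C = 218.32 km.
Circle about each station: (x + 133.0)² + (y − 133.1)² = 290.27²; (x − 75.5)² + (y + 158.1)² = 97.59²; (x + 131.5)² + (y + 20.1)² = 218.32².
Subtracting the A equation from the B and C equations removes the quadratic terms:
417.0 x − 582.4 y = 70024.11
3.0 x − 306.4 y = 18884.70
Solving the 2×2 system: x ≈ 83.0, y ≈ -60.8 km.
Check against A (with the unrounded x, y): √((x + 133.0)²+(y − 133.1)²) = 290.26 ≈ 290.27 km. ✓

x ≈ 83.0 km, y ≈ -60.8 km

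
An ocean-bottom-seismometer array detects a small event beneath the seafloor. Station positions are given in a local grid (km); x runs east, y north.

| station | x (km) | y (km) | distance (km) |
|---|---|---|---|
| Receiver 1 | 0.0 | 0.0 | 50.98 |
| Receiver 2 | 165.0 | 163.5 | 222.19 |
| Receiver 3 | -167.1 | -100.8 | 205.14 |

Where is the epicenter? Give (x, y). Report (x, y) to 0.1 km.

x ≈ -23.2 km, y ≈ 45.4 km

Circle about each station: x² + y² = 50.98²; (x − 165.0)² + (y − 163.5)² = 222.19²; (x + 167.1)² + (y + 100.8)² = 205.14².
Subtracting pairs of circle equations eliminates x²+y² and gives linear equations (the radical axes):
330.0 x + 327.0 y = 7187.81
-334.2 x − 201.6 y = -1400.41
Solving the 2×2 system: x ≈ -23.2, y ≈ 45.4 km.
Check against Receiver 1 (with the unrounded x, y): √(x²+y²) = 50.95 ≈ 50.98 km. ✓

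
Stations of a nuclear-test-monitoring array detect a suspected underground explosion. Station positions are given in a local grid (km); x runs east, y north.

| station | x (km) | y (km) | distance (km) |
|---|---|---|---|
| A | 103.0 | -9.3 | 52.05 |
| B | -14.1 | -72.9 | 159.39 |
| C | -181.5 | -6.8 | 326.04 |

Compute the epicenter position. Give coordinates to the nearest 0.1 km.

Circle about each station: (x − 103.0)² + (y + 9.3)² = 52.05²; (x + 14.1)² + (y + 72.9)² = 159.39²; (x + 181.5)² + (y + 6.8)² = 326.04².
Subtracting the A equation from the B and C equations removes the quadratic terms:
-234.2 x − 127.2 y = -27878.24
-569.0 x + 5.0 y = -81299.88
Solving the 2×2 system: x ≈ 142.5, y ≈ -43.2 km.

x ≈ 142.5 km, y ≈ -43.2 km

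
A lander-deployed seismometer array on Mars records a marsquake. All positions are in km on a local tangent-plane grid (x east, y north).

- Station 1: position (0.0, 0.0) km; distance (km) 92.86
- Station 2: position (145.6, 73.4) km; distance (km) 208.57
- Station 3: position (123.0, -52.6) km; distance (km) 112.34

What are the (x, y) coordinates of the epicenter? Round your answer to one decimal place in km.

Circle about each station: x² + y² = 92.86²; (x − 145.6)² + (y − 73.4)² = 208.57²; (x − 123.0)² + (y + 52.6)² = 112.34².
Subtracting pairs of circle equations eliminates x²+y² and gives linear equations (the radical axes):
291.2 x + 146.8 y = -8291.55
246.0 x − 105.2 y = 13898.46
Solving the 2×2 system: x ≈ 17.5, y ≈ -91.2 km.

x ≈ 17.5 km, y ≈ -91.2 km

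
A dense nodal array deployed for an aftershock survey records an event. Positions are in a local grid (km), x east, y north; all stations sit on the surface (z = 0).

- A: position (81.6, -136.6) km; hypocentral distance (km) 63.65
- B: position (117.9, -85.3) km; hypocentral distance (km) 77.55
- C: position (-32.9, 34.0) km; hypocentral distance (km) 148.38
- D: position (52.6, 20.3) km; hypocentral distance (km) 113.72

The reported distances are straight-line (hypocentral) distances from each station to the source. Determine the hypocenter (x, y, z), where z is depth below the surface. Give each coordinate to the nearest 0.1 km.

x ≈ 44.1 km, y ≈ -90.7 km, depth ≈ 23.2 km

Each station gives a sphere (x−x_i)² + (y−y_i)² + z² = d_i² (stations at z=0).
Subtracting the A sphere from B and C: z² cancels, leaving linear equations in x and y:
72.6 x + 102.6 y = -6104.30
-229.0 x + 341.2 y = -41045.01
Solving: x ≈ 44.097, y ≈ -90.700 km (keep extra digits for the depth step; rounded: 44.1, -90.7).
Then from the A sphere: z² = 63.65² − (x − 81.6)² − (y + 136.6)² with x = 44.097, y = -90.700, so z ≈ 23.196 ≈ 23.2 km.
Check against D (with the unrounded solution): distance 113.72 ≈ 113.72 km. ✓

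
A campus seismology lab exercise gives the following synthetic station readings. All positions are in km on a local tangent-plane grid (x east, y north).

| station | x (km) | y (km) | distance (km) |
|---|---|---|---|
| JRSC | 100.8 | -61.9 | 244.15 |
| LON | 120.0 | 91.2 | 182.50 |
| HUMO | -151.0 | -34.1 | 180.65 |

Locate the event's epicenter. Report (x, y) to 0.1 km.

Circle about each station: (x − 100.8)² + (y + 61.9)² = 244.15²; (x − 120.0)² + (y − 91.2)² = 182.50²; (x + 151.0)² + (y + 34.1)² = 180.65².
Subtracting pairs of circle equations eliminates x²+y² and gives linear equations (the radical axes):
38.4 x + 306.2 y = 35028.16
-503.6 x + 55.6 y = 36946.36
Solving the 2×2 system: x ≈ -59.9, y ≈ 121.9 km.

(-59.9, 121.9)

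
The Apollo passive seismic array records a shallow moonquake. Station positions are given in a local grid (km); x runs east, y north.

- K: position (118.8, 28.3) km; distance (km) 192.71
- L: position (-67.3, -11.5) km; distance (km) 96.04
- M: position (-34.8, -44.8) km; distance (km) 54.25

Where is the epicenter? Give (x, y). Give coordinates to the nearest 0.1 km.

Circle about each station: (x − 118.8)² + (y − 28.3)² = 192.71²; (x + 67.3)² + (y + 11.5)² = 96.04²; (x + 34.8)² + (y + 44.8)² = 54.25².
Subtracting pairs of circle equations eliminates x²+y² and gives linear equations (the radical axes):
-372.2 x − 79.6 y = 17660.67
-307.2 x − 146.2 y = 22497.83
Solving the 2×2 system: x ≈ -26.4, y ≈ -98.4 km.

-26.4 km east, -98.4 km north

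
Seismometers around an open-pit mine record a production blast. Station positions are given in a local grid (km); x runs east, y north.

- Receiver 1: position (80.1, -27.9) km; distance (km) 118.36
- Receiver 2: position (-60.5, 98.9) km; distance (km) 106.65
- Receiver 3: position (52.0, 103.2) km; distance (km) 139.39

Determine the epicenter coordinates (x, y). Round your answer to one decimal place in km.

(-36.0, -4.9)

Circle about each station: (x − 80.1)² + (y + 27.9)² = 118.36²; (x + 60.5)² + (y − 98.9)² = 106.65²; (x − 52.0)² + (y − 103.2)² = 139.39².
Subtracting the Receiver 1 equation from the Receiver 2 and Receiver 3 equations removes the quadratic terms:
-281.2 x + 253.6 y = 8881.91
-56.2 x + 262.2 y = 739.34
Solving the 2×2 system: x ≈ -36.0, y ≈ -4.9 km.
Check against Receiver 1 (with the unrounded x, y): √((x − 80.1)²+(y + 27.9)²) = 118.36 ≈ 118.36 km. ✓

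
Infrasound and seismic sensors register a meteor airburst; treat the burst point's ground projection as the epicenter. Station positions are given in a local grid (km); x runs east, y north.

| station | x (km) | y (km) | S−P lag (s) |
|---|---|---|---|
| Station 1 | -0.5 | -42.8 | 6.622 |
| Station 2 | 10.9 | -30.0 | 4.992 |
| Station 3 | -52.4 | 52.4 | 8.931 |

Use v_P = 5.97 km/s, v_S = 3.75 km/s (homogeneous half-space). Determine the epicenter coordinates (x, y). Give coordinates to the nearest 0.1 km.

Distance from S−P lag: d = Δt · v_P v_S / (v_P − v_S) = Δt · (5.97·3.75)/(5.97−3.75) ≈ 10.0845·Δt.
So d_Station 1 = 66.78, d_Station 2 = 50.34, d_Station 3 = 90.06 km.
Circle about each station: (x + 0.5)² + (y + 42.8)² = 66.78²; (x − 10.9)² + (y + 30.0)² = 50.34²; (x + 52.4)² + (y − 52.4)² = 90.06².
Subtracting the Station 1 equation from the Station 2 and Station 3 equations removes the quadratic terms:
22.8 x + 25.6 y = 1112.17
-103.8 x + 190.4 y = 8.19
Solving the 2×2 system: x ≈ 30.2, y ≈ 16.5 km.
Check against Station 1 (with the unrounded x, y): √((x + 0.5)²+(y + 42.8)²) = 66.81 ≈ 66.78 km. ✓

30.2 km east, 16.5 km north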